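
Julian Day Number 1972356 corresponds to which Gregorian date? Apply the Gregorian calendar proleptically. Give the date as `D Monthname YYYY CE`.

10 January 688 CE

Counting from JDN 2299161 = 15 Oct 1582 gives an offset of -326805 days.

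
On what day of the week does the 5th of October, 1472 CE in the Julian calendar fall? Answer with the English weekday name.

Monday

This is JDN 2258984 (14 October 1472 Gregorian).
2258984 ≡ 0 (mod 7); counting from Monday = 0 gives Monday.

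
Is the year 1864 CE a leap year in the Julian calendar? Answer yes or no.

1864 mod 4 = 0, so it is a leap year in the Julian calendar.

yes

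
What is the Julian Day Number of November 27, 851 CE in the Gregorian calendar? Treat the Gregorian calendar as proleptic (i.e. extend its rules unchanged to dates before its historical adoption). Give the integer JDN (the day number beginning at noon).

2032212

JDN 2299161 is 15 October 1582 CE (Gregorian); the target day is −266949 days from there, so JDN = 2032212.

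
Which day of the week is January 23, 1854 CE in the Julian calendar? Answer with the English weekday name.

In the Gregorian calendar this is 4 February 1854 (JDN 2398254).
2398254 ≡ 5 (mod 7); counting from Monday = 0 gives Saturday.

Saturday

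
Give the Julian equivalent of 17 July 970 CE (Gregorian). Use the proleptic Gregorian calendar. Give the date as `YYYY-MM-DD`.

The Julian–Gregorian offset here is 5 days (Julian trailing).
17 July 970 Gregorian − 5 days → 12 July 970 Julian.

0970-07-12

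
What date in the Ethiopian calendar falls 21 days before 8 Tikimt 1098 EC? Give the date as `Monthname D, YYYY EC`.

The starting date is JDN 2124937; 2124937 − 21 = 2124916.
JDN 2124916 corresponds to Meskerem 17, 1098 EC.

Meskerem 17, 1098 EC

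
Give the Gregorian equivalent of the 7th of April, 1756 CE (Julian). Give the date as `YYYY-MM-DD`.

1756-04-18

The Julian–Gregorian offset here is 11 days (Julian trailing).
7 April 1756 Julian + 11 days → 18 April 1756 Gregorian.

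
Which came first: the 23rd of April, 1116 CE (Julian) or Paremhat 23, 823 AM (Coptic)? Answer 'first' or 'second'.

second

The two dates have Julian Day Numbers 2128790 and 2125467 respectively.
Since 2125467 < 2128790, the second date comes first.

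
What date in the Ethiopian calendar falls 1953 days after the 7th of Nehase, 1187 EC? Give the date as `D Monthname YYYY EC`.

Counting 1953 days forward from JDN 2157743 reaches JDN 2159696, which is 8 Tahsas 1193 EC.

8 Tahsas 1193 EC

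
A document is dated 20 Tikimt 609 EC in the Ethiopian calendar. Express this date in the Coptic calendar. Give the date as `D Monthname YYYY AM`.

Both dates share Julian Day Number 1946342; in the Coptic calendar that is 20 Paopi 333 AM.

20 Paopi 333 AM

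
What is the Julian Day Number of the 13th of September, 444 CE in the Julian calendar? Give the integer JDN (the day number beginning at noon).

1883485

In the proleptic Gregorian calendar the same day is 14 September 444.
JDN 2451545 is 1 January 2000 CE (Gregorian); the target day is −568060 days from there, so JDN = 1883485.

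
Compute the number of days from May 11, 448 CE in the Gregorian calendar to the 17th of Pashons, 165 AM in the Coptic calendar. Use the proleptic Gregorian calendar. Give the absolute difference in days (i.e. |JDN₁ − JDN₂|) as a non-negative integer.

JDN of the first date = 1884820.
JDN of the second date = 1885187.
|1885187 − 1884820| = 367.

367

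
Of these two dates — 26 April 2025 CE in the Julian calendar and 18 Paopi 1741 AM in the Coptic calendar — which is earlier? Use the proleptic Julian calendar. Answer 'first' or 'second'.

second

The two dates have Julian Day Numbers 2460805 and 2460612 respectively.
Since 2460612 < 2460805, the second date comes first.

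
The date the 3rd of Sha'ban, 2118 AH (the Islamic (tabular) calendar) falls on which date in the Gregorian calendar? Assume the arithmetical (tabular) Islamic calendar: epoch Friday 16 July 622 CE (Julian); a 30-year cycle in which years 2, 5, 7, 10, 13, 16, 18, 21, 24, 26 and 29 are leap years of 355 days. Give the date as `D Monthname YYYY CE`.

Julian Day Number of the source date = 2698843.
Converting JDN 2698843 to the Gregorian calendar gives 29 January 2677 CE.

29 January 2677 CE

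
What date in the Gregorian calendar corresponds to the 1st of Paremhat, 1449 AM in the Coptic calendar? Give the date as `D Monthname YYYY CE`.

Julian Day Number of the source date = 2354092.
Converting JDN 2354092 to the Gregorian calendar gives 8 March 1733 CE.

8 March 1733 CE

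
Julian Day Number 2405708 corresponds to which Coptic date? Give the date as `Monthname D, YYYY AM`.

Paoni 27, 1590 AM

JDN 2405708 is 3 July 1874 in the Gregorian calendar.
In the Coptic calendar that day is Paoni 27, 1590 AM.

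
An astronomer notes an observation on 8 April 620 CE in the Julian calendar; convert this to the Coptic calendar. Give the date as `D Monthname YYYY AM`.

13 Parmouti 336 AM

Julian Day Number of the source date = 1947611.
Converting JDN 1947611 to the Coptic calendar gives 13 Parmouti 336 AM.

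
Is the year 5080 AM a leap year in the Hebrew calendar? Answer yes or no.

no

Hebrew year 5080 is year 7 of its 19-year Metonic cycle; leap years are at positions 3, 6, 8, 11, 14, 17, 19, so it is a common year (12 months).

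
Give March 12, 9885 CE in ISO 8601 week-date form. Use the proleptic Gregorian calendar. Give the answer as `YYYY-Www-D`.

9885-W11-4

The weekday is Thursday (ISO weekday 4).
That Thursday belongs to ISO week 11 of ISO year 9885.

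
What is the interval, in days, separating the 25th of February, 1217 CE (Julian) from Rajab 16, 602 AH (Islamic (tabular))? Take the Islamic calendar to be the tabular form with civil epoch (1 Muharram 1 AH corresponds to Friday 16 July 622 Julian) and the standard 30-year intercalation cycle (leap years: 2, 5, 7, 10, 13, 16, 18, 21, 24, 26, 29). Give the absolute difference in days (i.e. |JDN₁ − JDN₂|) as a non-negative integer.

First date → JDN 2165623; second date → JDN 2161606.
The interval is |2165623 − 2161606| = 4017 days.

4017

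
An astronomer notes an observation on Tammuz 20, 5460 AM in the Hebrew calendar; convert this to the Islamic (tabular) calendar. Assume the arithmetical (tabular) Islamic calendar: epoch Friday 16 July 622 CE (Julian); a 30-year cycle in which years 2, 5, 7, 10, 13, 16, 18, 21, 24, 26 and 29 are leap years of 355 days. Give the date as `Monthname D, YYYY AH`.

Muharram 20, 1112 AH

Both dates share Julian Day Number 2342160; in the tabular Islamic calendar that is 20 Muharram 1112 AH.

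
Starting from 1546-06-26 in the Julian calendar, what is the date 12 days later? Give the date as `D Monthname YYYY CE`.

8 July 1546 CE

The starting date is JDN 2285911; 2285911 + 12 = 2285923.
JDN 2285923 corresponds to 8 July 1546 CE.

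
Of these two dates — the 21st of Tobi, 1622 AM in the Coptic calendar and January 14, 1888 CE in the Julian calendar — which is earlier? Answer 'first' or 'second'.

second

The two dates have Julian Day Numbers 2417240 and 2410663 respectively.
Since 2410663 < 2417240, the second date comes first.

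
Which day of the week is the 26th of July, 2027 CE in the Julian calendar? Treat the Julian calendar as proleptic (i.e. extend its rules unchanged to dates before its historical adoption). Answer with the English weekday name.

In the Gregorian calendar this is 8 August 2027 (JDN 2461626).
Since JDN mod 7 = 6 (0 = Monday), the day is Sunday.

Sunday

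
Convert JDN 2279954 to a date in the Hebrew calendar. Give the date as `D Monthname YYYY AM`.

The proleptic Gregorian equivalent of JDN 2279954 is 15 March 1530.
In the Hebrew calendar that day is 6 Adar II 5290 AM.

6 Adar II 5290 AM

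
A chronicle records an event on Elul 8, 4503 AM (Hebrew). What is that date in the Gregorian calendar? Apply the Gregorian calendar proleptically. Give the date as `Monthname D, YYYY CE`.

September 6, 743 CE

Both dates share Julian Day Number 1992683; in the Gregorian calendar that is 6 September 743 CE.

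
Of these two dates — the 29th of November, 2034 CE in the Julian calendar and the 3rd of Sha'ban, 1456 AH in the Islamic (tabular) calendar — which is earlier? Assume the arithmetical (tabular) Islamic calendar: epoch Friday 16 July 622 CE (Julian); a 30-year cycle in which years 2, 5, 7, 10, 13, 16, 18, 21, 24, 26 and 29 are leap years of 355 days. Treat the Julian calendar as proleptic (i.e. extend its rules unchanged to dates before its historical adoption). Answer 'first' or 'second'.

The two dates have Julian Day Numbers 2464309 and 2464252 respectively.
Since 2464252 < 2464309, the second date comes first.

second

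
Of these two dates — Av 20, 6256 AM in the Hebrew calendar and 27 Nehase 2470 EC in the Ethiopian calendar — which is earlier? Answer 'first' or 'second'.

The two dates have Julian Day Numbers 2632917 and 2626379 respectively.
Since 2626379 < 2632917, the second date comes first.

second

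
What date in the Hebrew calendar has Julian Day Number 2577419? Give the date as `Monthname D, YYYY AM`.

JDN 2577419 is 19 August 2344 in the Gregorian calendar.
In the Hebrew calendar that day is Elul 9, 6104 AM.

Elul 9, 6104 AM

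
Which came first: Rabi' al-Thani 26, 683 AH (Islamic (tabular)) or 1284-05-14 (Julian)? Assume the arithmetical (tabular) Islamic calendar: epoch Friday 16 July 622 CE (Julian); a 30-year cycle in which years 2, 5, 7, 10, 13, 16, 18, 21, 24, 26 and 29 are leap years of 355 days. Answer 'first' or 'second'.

First date → JDN 2190232; second date → JDN 2190173.
JDN 2190173 < JDN 2190232, so the second date is earlier.

second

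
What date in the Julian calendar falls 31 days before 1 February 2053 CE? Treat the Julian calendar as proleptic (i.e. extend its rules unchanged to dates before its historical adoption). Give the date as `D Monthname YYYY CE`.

The starting date is JDN 2470948; 2470948 − 31 = 2470917.
JDN 2470917 corresponds to 1 January 2053 CE.

1 January 2053 CE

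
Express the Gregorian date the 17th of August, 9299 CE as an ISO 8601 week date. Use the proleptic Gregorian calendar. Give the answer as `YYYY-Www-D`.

9299-W34-1

The weekday is Monday (ISO weekday 1).
That Monday belongs to ISO week 34 of ISO year 9299.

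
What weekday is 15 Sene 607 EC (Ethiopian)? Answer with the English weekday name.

Equivalently 12 June 615 Gregorian, JDN 1945846.
JDN 1945846 mod 7 = 0, and JDN 0 was a Monday, so this is a Monday.

Monday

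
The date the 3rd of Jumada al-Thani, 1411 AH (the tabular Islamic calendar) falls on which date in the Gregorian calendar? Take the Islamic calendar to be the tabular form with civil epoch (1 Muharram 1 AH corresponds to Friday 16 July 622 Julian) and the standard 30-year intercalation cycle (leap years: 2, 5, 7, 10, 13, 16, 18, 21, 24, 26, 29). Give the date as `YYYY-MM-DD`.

1990-12-21

Both dates share Julian Day Number 2448247; in the Gregorian calendar that is 21 December 1990 CE.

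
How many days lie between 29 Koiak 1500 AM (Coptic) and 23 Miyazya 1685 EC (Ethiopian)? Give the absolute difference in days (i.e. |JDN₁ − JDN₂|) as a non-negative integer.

33124

JDN of the first date = 2372658.
JDN of the second date = 2339534.
|2339534 − 2372658| = 33124.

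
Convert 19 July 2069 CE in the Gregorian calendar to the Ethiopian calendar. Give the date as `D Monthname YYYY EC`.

Both dates share Julian Day Number 2476947; in the Ethiopian calendar that is 12 Hamle 2061 EC.

12 Hamle 2061 EC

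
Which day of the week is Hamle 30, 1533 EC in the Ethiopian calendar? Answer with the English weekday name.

Sunday

This is JDN 2284113 (3 August 1541 Gregorian).
JDN 2284113 mod 7 = 6, and JDN 0 was a Monday, so this is a Sunday.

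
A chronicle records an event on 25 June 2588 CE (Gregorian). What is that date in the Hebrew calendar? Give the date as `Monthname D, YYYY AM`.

Tammuz 9, 6348 AM

Both dates share Julian Day Number 2666484; in the Hebrew calendar that is 9 Tammuz 6348 AM.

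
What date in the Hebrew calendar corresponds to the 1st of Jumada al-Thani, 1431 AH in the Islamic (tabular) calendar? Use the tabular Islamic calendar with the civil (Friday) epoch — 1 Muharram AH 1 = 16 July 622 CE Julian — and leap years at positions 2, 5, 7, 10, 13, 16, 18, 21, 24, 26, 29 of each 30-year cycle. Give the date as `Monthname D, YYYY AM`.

The source date corresponds to 15 May 2010 in the Gregorian calendar (JDN 2455332).
That day falls on 2 Sivan 5770 AM in the Hebrew calendar.

Sivan 2, 5770 AM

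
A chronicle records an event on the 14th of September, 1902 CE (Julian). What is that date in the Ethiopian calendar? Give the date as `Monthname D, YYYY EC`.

Meskerem 17, 1895 EC

Julian Day Number of the source date = 2416020.
Converting JDN 2416020 to the Ethiopian calendar gives 17 Meskerem 1895 EC.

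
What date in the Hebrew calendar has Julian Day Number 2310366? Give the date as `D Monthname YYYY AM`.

30 Sivan 5373 AM

The Gregorian equivalent of JDN 2310366 is 19 June 1613.
In the Hebrew calendar that day is 30 Sivan 5373 AM.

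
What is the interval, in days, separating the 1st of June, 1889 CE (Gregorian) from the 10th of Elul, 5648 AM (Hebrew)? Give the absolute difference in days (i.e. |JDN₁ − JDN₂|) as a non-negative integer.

288

JDN of the first date = 2411155.
JDN of the second date = 2410867.
|2410867 − 2411155| = 288.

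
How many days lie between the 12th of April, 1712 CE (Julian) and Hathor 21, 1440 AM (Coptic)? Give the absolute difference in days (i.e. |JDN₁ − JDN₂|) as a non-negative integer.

JDN of the first date = 2346468.
JDN of the second date = 2350705.
|2350705 − 2346468| = 4237.

4237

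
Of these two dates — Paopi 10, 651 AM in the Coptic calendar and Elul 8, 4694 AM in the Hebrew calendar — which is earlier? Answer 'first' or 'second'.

First date → JDN 2062481; second date → JDN 2062435.
JDN 2062435 < JDN 2062481, so the second date is earlier.

second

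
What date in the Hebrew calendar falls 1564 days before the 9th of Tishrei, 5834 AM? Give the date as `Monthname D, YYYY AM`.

Counting 1564 days back from JDN 2478491 reaches JDN 2476927, which is Tammuz 10, 5829 AM.

Tammuz 10, 5829 AM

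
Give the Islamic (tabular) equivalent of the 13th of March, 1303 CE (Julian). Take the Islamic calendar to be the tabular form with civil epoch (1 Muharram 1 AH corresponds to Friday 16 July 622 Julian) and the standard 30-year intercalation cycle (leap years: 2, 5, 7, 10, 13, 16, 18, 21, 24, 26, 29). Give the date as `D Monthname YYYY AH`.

23 Rajab 702 AH

Both dates share Julian Day Number 2197050; in the tabular Islamic calendar that is 23 Rajab 702 AH.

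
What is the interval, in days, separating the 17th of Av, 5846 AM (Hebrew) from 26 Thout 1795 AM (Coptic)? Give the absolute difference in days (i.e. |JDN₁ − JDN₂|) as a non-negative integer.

First date → JDN 2483165; second date → JDN 2480313.
The interval is |2483165 − 2480313| = 2852 days.

2852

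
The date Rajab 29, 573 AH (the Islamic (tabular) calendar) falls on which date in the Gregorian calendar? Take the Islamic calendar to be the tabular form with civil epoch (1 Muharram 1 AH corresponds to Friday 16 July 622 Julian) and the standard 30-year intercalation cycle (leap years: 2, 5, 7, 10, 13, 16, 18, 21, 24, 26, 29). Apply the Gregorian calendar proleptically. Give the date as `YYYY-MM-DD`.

1178-01-28

Both dates share Julian Day Number 2151343; in the Gregorian calendar that is 28 January 1178 CE.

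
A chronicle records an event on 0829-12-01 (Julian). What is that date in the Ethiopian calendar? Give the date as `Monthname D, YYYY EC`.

Tahsas 5, 822 EC

Both dates share Julian Day Number 2024185; in the Ethiopian calendar that is 5 Tahsas 822 EC.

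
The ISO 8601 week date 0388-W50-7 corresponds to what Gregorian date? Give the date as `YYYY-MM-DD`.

ISO week 1 of 388 is the week containing the first Thursday of 388.
Week 50, day 7 (Sunday) lands on 0388-12-18.

0388-12-18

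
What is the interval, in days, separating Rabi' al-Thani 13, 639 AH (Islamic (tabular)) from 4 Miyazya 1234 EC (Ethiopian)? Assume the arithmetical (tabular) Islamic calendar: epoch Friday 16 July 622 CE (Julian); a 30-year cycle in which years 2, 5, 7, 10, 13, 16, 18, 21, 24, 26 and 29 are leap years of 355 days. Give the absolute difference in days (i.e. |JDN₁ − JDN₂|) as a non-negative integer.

JDN of the first date = 2174627.
JDN of the second date = 2174787.
|2174787 − 2174627| = 160.

160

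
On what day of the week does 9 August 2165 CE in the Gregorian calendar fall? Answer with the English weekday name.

JDN 2512031 mod 7 = 4, and JDN 0 was a Monday, so this is a Friday.

Friday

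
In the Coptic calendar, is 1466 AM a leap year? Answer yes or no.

no

1466 mod 4 = 2; in the Coptic calendar a year is leap when year mod 4 = 3, so it is a common year.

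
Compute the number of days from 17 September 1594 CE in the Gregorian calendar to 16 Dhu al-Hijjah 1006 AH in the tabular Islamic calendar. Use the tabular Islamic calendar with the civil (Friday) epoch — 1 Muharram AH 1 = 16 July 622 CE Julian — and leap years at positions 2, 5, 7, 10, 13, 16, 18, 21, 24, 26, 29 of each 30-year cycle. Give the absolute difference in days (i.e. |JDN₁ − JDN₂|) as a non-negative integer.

JDN of the first date = 2303516.
JDN of the second date = 2304918.
|2304918 − 2303516| = 1402.

1402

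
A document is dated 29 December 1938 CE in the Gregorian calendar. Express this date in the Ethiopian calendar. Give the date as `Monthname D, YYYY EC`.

Both dates share Julian Day Number 2429262; in the Ethiopian calendar that is 20 Tahsas 1931 EC.

Tahsas 20, 1931 EC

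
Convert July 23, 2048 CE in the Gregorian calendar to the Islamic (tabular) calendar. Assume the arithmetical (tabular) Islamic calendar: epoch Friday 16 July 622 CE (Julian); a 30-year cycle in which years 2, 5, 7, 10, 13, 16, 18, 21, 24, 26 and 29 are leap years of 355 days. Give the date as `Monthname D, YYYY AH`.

Both dates share Julian Day Number 2469281; in the tabular Islamic calendar that is 11 Shawwal 1470 AH.

Shawwal 11, 1470 AH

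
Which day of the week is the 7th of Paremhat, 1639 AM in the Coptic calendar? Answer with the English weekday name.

Equivalently 16 March 1923 Gregorian, JDN 2423495.
JDN 2423495 mod 7 = 4, and JDN 0 was a Monday, so this is a Friday.

Friday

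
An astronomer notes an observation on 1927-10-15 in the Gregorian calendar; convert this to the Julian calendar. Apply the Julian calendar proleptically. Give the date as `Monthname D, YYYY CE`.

October 2, 1927 CE

The Julian–Gregorian offset here is 13 days (Julian trailing).
15 October 1927 Gregorian − 13 days → 2 October 1927 Julian.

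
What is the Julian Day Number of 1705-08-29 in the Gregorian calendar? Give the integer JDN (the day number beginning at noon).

2344039

JDN 2451545 is 1 January 2000 CE (Gregorian); the target day is −107506 days from there, so JDN = 2344039.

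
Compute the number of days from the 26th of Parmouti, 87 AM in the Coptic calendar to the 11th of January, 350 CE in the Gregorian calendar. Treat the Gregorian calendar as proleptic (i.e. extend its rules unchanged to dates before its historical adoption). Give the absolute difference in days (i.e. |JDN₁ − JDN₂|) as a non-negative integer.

JDN of the first date = 1856676.
JDN of the second date = 1848905.
|1848905 − 1856676| = 7771.

7771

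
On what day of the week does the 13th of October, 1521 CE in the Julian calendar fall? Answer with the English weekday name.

Sunday

In the proleptic Gregorian calendar this is 23 October 1521 (JDN 2276889).
JDN 2276889 mod 7 = 6, and JDN 0 was a Monday, so this is a Sunday.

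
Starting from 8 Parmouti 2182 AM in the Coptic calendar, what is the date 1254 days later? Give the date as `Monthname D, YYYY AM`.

The starting date is JDN 2621857; 2621857 + 1254 = 2623111.
JDN 2623111 corresponds to Thout 11, 2186 AM.

Thout 11, 2186 AM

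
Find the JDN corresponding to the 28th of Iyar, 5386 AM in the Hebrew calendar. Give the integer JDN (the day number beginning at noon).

Equivalently 24 May 1626 (Gregorian).
JDN 2451545 is 1 January 2000 CE (Gregorian); the target day is −136457 days from there, so JDN = 2315088.

2315088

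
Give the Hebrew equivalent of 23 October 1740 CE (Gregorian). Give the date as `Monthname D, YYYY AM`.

Cheshvan 2, 5501 AM

Julian Day Number of the source date = 2356878.
Converting JDN 2356878 to the Hebrew calendar gives 2 Cheshvan 5501 AM.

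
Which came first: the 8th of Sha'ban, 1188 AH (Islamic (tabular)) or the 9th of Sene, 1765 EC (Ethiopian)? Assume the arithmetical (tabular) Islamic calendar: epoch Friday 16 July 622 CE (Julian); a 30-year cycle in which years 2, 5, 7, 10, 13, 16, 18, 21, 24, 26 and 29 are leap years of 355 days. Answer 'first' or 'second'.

second

The two dates have Julian Day Numbers 2369287 and 2368800 respectively.
Since 2368800 < 2369287, the second date comes first.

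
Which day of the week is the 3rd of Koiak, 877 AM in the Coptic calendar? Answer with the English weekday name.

Tuesday

In the proleptic Gregorian calendar this is 6 December 1160 (JDN 2145081).
2145081 ≡ 1 (mod 7); counting from Monday = 0 gives Tuesday.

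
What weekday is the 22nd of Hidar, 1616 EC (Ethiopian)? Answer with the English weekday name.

Equivalently 29 November 1623 Gregorian, JDN 2314181.
Since JDN mod 7 = 2 (0 = Monday), the day is Wednesday.

Wednesday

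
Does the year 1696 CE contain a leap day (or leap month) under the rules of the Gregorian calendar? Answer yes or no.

1696 is divisible by 4 and not by 100, so it is a leap year.

yes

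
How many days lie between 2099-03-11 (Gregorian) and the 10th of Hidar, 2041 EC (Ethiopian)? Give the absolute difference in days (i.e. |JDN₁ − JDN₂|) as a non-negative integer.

JDN of the first date = 2487774.
JDN of the second date = 2469400.
|2469400 − 2487774| = 18374.

18374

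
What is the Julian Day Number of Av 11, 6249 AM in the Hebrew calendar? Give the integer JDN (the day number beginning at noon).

2630369

Equivalently 8 August 2489 (Gregorian).
JDN 2400001 is 17 November 1858 CE (Gregorian), MJD 0; the target day is +230368 days from there, so JDN = 2630369.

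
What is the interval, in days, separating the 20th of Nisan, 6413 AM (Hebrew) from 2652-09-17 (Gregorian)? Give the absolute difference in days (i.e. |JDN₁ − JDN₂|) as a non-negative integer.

JDN of the first date = 2690148.
JDN of the second date = 2689943.
|2689943 − 2690148| = 205.

205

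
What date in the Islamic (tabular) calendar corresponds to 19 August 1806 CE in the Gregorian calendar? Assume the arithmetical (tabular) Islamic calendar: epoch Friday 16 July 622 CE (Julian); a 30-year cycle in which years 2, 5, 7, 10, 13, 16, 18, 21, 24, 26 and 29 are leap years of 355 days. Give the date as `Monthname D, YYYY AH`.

Julian Day Number of the source date = 2380918.
Converting JDN 2380918 to the tabular Islamic calendar gives 4 Jumada al-Thani 1221 AH.

Jumada al-Thani 4, 1221 AH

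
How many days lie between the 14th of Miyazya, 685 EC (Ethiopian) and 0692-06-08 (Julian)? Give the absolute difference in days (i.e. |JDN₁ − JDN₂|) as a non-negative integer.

First date → JDN 1974275; second date → JDN 1973970.
The interval is |1974275 − 1973970| = 305 days.

305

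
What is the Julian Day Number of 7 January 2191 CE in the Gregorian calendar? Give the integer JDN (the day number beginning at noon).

2521313

JDN 2400001 is 17 November 1858 CE (Gregorian), MJD 0; the target day is +121312 days from there, so JDN = 2521313.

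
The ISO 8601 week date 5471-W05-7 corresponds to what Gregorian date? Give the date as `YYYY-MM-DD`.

5471-02-05

ISO week 1 of 5471 is the week containing the first Thursday of 5471.
Week 5, day 7 (Sunday) lands on 5471-02-05.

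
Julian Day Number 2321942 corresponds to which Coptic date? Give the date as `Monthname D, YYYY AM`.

The Gregorian equivalent of JDN 2321942 is 27 February 1645.
In the Coptic calendar that day is Meshir 23, 1361 AM.

Meshir 23, 1361 AM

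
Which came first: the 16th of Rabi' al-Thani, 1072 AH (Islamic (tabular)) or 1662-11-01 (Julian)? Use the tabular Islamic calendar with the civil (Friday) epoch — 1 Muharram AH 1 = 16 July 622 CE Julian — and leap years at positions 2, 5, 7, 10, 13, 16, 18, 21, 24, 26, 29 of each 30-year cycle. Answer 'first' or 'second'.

first

First date → JDN 2328071; second date → JDN 2328408.
JDN 2328071 < JDN 2328408, so the first date is earlier.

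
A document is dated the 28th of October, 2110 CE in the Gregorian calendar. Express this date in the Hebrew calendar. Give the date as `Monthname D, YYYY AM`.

Julian Day Number of the source date = 2492022.
Converting JDN 2492022 to the Hebrew calendar gives 14 Cheshvan 5871 AM.

Cheshvan 14, 5871 AM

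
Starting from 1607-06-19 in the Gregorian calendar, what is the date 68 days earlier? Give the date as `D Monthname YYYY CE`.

12 April 1607 CE

JDN of 1607-06-19 = 2308174.
2308174 − 68 = 2308106.
JDN 2308106 in the Gregorian calendar is 12 April 1607 CE.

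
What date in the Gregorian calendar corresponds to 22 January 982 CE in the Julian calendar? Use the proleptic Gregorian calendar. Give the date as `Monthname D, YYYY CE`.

The Julian–Gregorian offset here is 5 days (Julian trailing).
22 January 982 Julian + 5 days → 27 January 982 Gregorian.

January 27, 982 CE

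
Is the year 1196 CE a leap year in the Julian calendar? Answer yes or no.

1196 mod 4 = 0, so it is a leap year in the Julian calendar.

yes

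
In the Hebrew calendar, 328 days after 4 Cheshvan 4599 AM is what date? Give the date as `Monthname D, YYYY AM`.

Tishrei 7, 4600 AM

The starting date is JDN 2027436; 2027436 + 328 = 2027764.
JDN 2027764 corresponds to Tishrei 7, 4600 AM.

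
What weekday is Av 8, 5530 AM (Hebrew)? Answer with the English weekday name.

In the Gregorian calendar this is 30 July 1770 (JDN 2367750).
Since JDN mod 7 = 0 (0 = Monday), the day is Monday.

Monday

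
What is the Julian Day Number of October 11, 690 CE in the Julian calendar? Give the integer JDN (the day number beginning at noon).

1973364

Equivalently 14 October 690 (proleptic Gregorian).
JDN 2451545 is 1 January 2000 CE (Gregorian); the target day is −478181 days from there, so JDN = 1973364.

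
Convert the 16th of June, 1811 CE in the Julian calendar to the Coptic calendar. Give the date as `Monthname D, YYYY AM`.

Both dates share Julian Day Number 2382692; in the Coptic calendar that is 22 Paoni 1527 AM.

Paoni 22, 1527 AM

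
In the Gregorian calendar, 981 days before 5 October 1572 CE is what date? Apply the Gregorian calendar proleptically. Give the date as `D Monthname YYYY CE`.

Counting 981 days back from JDN 2295499 reaches JDN 2294518, which is 28 January 1570 CE.

28 January 1570 CE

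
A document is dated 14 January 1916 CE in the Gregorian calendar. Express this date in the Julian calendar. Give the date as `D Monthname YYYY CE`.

At this point the Julian calendar is 13 days behind the Gregorian.
14 January 1916 Gregorian − 13 days → 1 January 1916 Julian.

1 January 1916 CE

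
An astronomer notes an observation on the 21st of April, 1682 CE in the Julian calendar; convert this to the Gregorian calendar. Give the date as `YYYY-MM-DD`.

The Julian–Gregorian offset here is 10 days (Julian trailing).
21 April 1682 Julian + 10 days → 1 May 1682 Gregorian.

1682-05-01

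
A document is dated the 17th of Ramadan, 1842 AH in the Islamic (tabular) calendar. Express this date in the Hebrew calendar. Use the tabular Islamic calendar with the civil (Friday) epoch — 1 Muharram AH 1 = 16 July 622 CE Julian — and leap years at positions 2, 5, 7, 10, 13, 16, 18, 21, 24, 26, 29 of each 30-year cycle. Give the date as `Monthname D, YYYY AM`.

Both dates share Julian Day Number 2601081; in the Hebrew calendar that is 18 Sivan 6169 AM.

Sivan 18, 6169 AM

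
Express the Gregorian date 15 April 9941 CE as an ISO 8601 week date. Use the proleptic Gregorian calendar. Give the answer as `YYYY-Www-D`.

The weekday is Tuesday (ISO weekday 2).
That Tuesday belongs to ISO week 16 of ISO year 9941.

9941-W16-2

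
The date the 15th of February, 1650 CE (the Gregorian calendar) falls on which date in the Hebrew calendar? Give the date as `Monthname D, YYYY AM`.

Both dates share Julian Day Number 2323756; in the Hebrew calendar that is 14 Adar I 5410 AM.

Adar I 14, 5410 AM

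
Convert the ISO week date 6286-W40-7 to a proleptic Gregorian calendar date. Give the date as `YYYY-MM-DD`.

ISO week 1 of 6286 is the week containing the first Thursday of 6286.
Week 40, day 7 (Sunday) lands on 6286-10-10.

6286-10-10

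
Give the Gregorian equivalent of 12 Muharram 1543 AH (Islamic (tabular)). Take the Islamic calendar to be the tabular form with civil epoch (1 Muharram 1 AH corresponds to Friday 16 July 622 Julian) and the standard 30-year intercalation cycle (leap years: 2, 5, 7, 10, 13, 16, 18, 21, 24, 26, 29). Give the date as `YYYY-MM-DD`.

2118-08-29

Julian Day Number of the source date = 2494884.
Converting JDN 2494884 to the Gregorian calendar gives 29 August 2118 CE.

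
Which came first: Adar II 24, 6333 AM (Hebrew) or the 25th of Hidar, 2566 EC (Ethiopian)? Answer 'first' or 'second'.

first

Converting both to JDN: 2660917 vs 2661171; the smaller is the first.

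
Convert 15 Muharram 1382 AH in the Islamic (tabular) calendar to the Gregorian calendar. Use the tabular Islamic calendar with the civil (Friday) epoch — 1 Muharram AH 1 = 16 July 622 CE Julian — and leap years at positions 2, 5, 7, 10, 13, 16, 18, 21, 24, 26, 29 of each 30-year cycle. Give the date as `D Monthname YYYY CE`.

Julian Day Number of the source date = 2437834.
Converting JDN 2437834 to the Gregorian calendar gives 18 June 1962 CE.

18 June 1962 CE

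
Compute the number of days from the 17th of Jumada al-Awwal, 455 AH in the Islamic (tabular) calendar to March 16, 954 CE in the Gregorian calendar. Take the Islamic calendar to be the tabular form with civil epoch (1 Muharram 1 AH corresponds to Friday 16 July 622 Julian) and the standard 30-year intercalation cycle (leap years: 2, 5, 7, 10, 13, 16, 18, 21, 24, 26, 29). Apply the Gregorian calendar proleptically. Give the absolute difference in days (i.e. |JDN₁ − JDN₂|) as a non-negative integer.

JDN of the first date = 2109456.
JDN of the second date = 2069576.
|2069576 − 2109456| = 39880.

39880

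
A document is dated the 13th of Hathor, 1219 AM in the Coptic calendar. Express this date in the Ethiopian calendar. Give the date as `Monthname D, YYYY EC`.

Hidar 13, 1495 EC

Both dates share Julian Day Number 2269976; in the Ethiopian calendar that is 13 Hidar 1495 EC.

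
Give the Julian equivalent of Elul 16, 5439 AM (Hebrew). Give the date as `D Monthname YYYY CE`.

14 August 1679 CE

Julian Day Number of the source date = 2334538.
Converting JDN 2334538 to the Julian calendar gives 14 August 1679 CE.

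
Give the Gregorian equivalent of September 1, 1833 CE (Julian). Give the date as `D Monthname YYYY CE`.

13 September 1833 CE

At this point the Julian calendar is 12 days behind the Gregorian.
1 September 1833 Julian + 12 days → 13 September 1833 Gregorian.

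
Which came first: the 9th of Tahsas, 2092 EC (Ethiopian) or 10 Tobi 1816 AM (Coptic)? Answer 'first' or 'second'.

First date → JDN 2488057; second date → JDN 2488088.
JDN 2488057 < JDN 2488088, so the first date is earlier.

first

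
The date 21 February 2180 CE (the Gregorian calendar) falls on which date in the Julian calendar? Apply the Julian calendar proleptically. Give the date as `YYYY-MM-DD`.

2180-02-07

For dates in this range the Gregorian date is 14 days ahead of the Julian.
21 February 2180 Gregorian − 14 days → 7 February 2180 Julian.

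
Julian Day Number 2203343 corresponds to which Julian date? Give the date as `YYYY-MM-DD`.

The proleptic Gregorian equivalent of JDN 2203343 is 12 June 1320.
In the Julian calendar that day is 1320-06-04.

1320-06-04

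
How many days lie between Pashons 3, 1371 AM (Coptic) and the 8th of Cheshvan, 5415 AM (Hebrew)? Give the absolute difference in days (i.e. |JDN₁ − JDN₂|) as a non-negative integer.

JDN of the first date = 2325664.
JDN of the second date = 2325463.
|2325463 − 2325664| = 201.

201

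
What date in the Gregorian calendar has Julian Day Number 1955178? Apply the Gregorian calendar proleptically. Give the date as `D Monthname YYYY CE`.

Counting from JDN 2299161 = 15 Oct 1582 gives an offset of -343983 days.

29 December 640 CE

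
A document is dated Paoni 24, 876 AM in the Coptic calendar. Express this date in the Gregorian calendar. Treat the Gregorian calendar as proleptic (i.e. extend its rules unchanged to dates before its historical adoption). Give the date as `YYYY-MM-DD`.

1160-06-25

Both dates share Julian Day Number 2144917; in the Gregorian calendar that is 25 June 1160 CE.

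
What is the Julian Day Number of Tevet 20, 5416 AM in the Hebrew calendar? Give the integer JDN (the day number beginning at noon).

In the Gregorian calendar the same day is 17 January 1656.
JDN 2299161 is 15 October 1582 CE (Gregorian); the target day is +26757 days from there, so JDN = 2325918.

2325918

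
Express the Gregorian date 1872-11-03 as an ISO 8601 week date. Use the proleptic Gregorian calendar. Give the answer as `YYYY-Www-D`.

The weekday is Sunday (ISO weekday 7).
That Sunday belongs to ISO week 44 of ISO year 1872.

1872-W44-7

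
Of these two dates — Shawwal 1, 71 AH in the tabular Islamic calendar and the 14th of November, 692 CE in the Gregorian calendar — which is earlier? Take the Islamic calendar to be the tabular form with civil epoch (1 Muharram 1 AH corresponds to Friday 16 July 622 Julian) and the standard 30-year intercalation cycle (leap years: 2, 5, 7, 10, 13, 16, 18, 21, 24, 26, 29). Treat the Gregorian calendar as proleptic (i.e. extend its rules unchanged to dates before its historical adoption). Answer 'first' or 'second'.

Converting both to JDN: 1973512 vs 1974126; the smaller is the first.

first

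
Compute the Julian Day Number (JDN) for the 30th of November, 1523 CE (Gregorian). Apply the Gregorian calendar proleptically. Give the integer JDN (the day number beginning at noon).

JDN 2451545 is 1 January 2000 CE (Gregorian); the target day is −173888 days from there, so JDN = 2277657.

2277657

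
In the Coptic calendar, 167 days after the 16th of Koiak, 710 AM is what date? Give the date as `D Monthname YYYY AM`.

Counting 167 days forward from JDN 2084097 reaches JDN 2084264, which is 3 Paoni 710 AM.

3 Paoni 710 AM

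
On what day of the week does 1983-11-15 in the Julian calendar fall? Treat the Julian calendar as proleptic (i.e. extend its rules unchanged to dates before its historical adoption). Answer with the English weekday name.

This is JDN 2445667 (28 November 1983 Gregorian).
Since JDN mod 7 = 0 (0 = Monday), the day is Monday.

Monday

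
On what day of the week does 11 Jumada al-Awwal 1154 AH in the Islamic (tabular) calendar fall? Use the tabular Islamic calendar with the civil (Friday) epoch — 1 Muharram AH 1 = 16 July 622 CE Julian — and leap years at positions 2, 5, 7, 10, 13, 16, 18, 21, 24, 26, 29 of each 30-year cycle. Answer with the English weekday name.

Tuesday

In the Gregorian calendar this is 25 July 1741 (JDN 2357153).
Since JDN mod 7 = 1 (0 = Monday), the day is Tuesday.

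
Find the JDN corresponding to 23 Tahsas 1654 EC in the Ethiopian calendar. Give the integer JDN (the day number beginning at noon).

In the Gregorian calendar the same day is 29 December 1661.
JDN 2451545 is 1 January 2000 CE (Gregorian); the target day is −123454 days from there, so JDN = 2328091.

2328091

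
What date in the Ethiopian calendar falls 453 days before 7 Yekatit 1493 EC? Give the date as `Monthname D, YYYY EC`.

Hidar 9, 1492 EC

Counting 453 days back from JDN 2269330 reaches JDN 2268877, which is Hidar 9, 1492 EC.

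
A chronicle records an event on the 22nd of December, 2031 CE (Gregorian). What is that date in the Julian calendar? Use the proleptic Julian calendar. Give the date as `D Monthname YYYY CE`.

At this point the Julian calendar is 13 days behind the Gregorian.
22 December 2031 Gregorian − 13 days → 9 December 2031 Julian.

9 December 2031 CE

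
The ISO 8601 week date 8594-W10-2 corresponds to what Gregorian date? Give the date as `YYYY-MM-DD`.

8594-03-04

ISO week 1 of 8594 is the week containing the first Thursday of 8594.
Week 10, day 2 (Tuesday) lands on 8594-03-04.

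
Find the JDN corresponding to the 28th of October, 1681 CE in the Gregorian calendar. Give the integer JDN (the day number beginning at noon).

JDN 2451545 is 1 January 2000 CE (Gregorian); the target day is −116211 days from there, so JDN = 2335334.

2335334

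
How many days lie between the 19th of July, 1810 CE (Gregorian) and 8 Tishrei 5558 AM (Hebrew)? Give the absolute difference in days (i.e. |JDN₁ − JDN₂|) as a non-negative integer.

4676

JDN of the first date = 2382348.
JDN of the second date = 2377672.
|2377672 − 2382348| = 4676.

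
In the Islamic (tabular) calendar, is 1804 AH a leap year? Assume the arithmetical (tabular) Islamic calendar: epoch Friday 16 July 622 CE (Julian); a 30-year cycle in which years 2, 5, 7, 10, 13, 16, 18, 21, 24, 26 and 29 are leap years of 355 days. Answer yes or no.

Year 1804 AH is year 4 of its 30-year cycle; leap positions are 2, 5, 7, 10, 13, 16, 18, 21, 24, 26, 29, so it is a common year (354 days).

no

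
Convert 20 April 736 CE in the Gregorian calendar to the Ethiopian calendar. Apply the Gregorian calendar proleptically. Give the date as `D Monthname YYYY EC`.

21 Miyazya 728 EC

Both dates share Julian Day Number 1989988; in the Ethiopian calendar that is 21 Miyazya 728 EC.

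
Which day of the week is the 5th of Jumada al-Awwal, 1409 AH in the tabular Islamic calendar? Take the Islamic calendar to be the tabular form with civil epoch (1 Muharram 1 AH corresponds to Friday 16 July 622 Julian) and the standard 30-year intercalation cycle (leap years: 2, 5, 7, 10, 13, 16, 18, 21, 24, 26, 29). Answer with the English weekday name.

In the Gregorian calendar this is 14 December 1988 (JDN 2447510).
Since JDN mod 7 = 2 (0 = Monday), the day is Wednesday.

Wednesday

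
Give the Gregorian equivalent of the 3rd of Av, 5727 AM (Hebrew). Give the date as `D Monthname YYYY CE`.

9 August 1967 CE

Julian Day Number of the source date = 2439712.
Converting JDN 2439712 to the Gregorian calendar gives 9 August 1967 CE.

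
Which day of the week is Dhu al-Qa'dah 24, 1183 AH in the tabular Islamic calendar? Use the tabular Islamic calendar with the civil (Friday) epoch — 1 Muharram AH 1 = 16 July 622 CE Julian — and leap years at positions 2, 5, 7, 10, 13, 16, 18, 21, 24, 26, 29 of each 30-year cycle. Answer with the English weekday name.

Wednesday

This is JDN 2367619 (21 March 1770 Gregorian).
JDN 2367619 mod 7 = 2, and JDN 0 was a Monday, so this is a Wednesday.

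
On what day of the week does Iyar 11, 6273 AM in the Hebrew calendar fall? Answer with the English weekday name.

Thursday

In the Gregorian calendar this is 18 May 2513 (JDN 2639052).
Since JDN mod 7 = 3 (0 = Monday), the day is Thursday.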